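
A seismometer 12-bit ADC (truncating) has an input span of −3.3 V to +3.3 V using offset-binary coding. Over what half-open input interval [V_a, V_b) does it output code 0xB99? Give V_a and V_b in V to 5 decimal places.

LSB = 6.6/2^12 = 1.611 mV.
Code 0xB99 = 2969 decimal.
V_a = V_low + 2969·LSB = 1.48403 V; V_b = V_low + 2970·LSB = 1.48564 V.

[1.48403 V, 1.48564 V)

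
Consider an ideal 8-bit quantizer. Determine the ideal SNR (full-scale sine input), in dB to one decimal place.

SNR ≈ 6.02·N + 1.76 dB = 6.02·8 + 1.76 = 49.92 dB.

49.9 dB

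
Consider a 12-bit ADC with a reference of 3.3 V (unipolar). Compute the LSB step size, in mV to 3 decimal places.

Full-scale span = 3.3 V.
LSB = 3.3 / 2^12 = 3.3 / 4096 = 0.000805664 V = 0.806 mV.

0.806 mV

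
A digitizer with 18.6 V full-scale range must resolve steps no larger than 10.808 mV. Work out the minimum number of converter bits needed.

Number of steps required ≥ 18.6 V / 10.808 mV = 1720.95.
Need 2^N ≥ 1720.95; 2^10 = 1024, 2^11 = 2048.
Minimum N = 11.

11 bits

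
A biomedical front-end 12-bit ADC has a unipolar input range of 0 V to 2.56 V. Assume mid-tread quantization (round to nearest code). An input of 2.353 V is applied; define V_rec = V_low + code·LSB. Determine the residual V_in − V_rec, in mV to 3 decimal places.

Step size: 2.56 V ÷ 2^12 = 0.625 mV.
Scaled input = 3764.8000 LSBs, so code = 3765.
Reconstructed: 2.353125 V.
Difference: -0.000125 V → -0.125 mV.

-0.125 mV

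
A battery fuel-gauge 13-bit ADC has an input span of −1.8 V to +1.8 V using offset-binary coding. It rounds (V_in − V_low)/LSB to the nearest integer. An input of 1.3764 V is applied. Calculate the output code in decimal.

Full-scale span = 3.6 V; LSB = 3.6/2^13 = 439.45 µV.
Input sits at 7228.075 steps above V_low.
Round → code 7228.

code 7228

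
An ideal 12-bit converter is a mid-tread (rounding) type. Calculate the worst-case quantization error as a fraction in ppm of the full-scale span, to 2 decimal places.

122.07 ppm

Rounding → worst-case error = ½ LSB = V_FS/2^13, so 1e+06/8192 = 122.07 ppm of full scale.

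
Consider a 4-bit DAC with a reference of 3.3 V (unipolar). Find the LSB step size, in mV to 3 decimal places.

206.250 mV

Full-scale span = 3.3 V.
LSB = 3.3 / 2^4 = 3.3 / 16 = 0.20625 V = 206.250 mV.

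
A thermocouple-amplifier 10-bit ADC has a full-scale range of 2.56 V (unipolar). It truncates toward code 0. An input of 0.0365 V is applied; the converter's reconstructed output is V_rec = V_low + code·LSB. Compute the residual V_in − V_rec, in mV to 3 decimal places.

1.500 mV

LSB = 2.56/2^10 = 2.500 mV.
(V_in − V_low)/LSB = (0.0365 − 0)/0.0025 = 14.6000 → code 14 (floor).
Reconstructed: 0.035 V.
V_in − V_rec = 0.0015 V = 1.500 mV.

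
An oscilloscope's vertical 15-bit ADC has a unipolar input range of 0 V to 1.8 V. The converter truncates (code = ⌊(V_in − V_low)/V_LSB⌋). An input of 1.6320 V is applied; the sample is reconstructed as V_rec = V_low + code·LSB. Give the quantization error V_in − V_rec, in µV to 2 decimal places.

Step size: 1.8 V ÷ 2^15 = 54.93 µV.
Scaled input = 29709.6533 LSBs, so code = 29709.
V_rec = 0 + 29709·5.49316e-05 = 1.6319641 V.
Difference: 3.58887e-05 V → 35.89 µV.

35.89 µV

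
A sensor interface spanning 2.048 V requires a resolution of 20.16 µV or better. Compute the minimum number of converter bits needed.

17 bits

Number of steps required ≥ 2.048 V / 20.16 µV = 101587.30.
Need 2^N ≥ 101587.30; 2^16 = 65536, 2^17 = 131072.
Minimum N = 17.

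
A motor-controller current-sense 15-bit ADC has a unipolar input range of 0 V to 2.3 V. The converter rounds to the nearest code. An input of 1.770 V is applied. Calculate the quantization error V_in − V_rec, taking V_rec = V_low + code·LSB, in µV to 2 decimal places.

7.93 µV

Step size: 2.3 V ÷ 2^15 = 70.19 µV.
Scaled input = 25217.1130 LSBs, so code = 25217.
Reconstructed: 1.7699921 V.
Difference: 7.93457e-06 V → 7.93 µV.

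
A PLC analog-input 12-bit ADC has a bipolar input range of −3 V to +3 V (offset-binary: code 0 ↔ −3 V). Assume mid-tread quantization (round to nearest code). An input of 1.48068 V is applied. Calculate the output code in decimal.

With 4096 levels over 6 V, one step is 1.465 mV.
(V_in − V_low)/LSB = (1.48068 − (−3)) / 0.00146484 = 3058.811.
round(3058.811) = 3059.

code 3059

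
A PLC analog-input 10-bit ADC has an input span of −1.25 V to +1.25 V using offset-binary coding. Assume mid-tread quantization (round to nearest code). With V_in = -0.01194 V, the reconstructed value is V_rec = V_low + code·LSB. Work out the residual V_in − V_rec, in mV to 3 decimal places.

Step size: 2.5 V ÷ 2^10 = 2.441 mV.
Scaled input = 507.1094 LSBs, so code = 507.
V_rec = (−1.25) + 507·0.00244141 = -0.012207031 V.
Difference: 0.000267031 V → 0.267 mV.

0.267 mV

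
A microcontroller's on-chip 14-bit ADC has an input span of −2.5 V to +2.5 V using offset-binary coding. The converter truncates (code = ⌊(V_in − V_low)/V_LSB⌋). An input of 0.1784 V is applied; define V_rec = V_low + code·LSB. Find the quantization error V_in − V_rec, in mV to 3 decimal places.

LSB = 5/2^14 = 305.18 µV.
(V_in − V_low)/LSB = (0.1784 − (−2.5))/0.000305176 = 8776.5811 → code 8776 (floor).
V_rec = (−2.5) + 8776·0.000305176 = 0.17822266 V.
Error = 0.1784 − 0.17822266 = 0.000177344 V = 0.177 mV.

0.177 mV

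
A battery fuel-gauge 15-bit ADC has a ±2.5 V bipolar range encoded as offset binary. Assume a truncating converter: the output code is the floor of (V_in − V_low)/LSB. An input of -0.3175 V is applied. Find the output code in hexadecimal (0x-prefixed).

code 0x37DF (decimal 14303)

LSB = 5 V / 32768 = 152.59 µV.
(V_in − V_low)/LSB = (-0.3175 − (−2.5)) / 0.000152588 = 14303.232.
⌊·⌋(14303.232) = 14303.
In hexadecimal (0x-prefixed): 0x37DF.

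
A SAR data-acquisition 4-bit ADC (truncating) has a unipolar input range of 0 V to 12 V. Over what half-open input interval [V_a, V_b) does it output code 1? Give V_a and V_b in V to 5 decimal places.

[0.75000 V, 1.50000 V)

LSB = 12/2^4 = 0.7500 V.
V_a = V_low + 1·LSB = 0.75 V; V_b = V_low + 2·LSB = 1.5 V.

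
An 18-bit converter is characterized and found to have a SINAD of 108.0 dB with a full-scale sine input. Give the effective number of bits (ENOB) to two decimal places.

17.65 bits

ENOB = (SINAD − 1.76) / 6.02 = (108.0 − 1.76)/6.02 = 17.648.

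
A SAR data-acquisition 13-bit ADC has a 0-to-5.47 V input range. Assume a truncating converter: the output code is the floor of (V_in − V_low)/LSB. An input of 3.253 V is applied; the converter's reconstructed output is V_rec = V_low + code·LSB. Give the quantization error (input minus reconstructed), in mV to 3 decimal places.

0.513 mV

One LSB is 5.47 V / 8192 = 0.668 mV.
(3.253 − 0)/0.000667725 = 4871.7689; ⌊·⌋ gives code 4871.
V_rec = 0 + 4871·0.000667725 = 3.2524866 V.
Error = 3.253 − 3.2524866 = 0.000513428 V = 0.513 mV.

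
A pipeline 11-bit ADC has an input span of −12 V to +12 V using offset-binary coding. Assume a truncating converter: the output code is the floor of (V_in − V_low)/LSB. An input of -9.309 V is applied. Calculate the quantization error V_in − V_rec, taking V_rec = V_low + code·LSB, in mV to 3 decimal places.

LSB = 24/2^11 = 11.719 mV.
(V_in − V_low)/LSB = (-9.309 − (−12))/0.0117188 = 229.6320 → code 229 (floor).
Reconstructed: -9.3164062 V.
V_in − V_rec = 0.00740625 V = 7.406 mV.

7.406 mV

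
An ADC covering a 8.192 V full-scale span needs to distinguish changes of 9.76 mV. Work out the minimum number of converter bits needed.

10 bits

Number of steps required ≥ 8.192 V / 9.76 mV = 839.34.
Need 2^N ≥ 839.34; 2^9 = 512, 2^10 = 1024.
Minimum N = 10.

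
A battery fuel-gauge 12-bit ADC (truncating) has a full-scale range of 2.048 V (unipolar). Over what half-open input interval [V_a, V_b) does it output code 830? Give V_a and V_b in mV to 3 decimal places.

LSB = 2.048/2^12 = 0.500 mV.
V_a = V_low + 830·LSB = 0.415 V; V_b = V_low + 831·LSB = 0.4155 V.

[415.000 mV, 415.500 mV)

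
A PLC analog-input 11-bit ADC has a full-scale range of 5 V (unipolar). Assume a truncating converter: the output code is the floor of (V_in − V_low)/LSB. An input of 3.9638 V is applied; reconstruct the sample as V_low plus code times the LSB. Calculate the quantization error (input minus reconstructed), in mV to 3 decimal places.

One LSB is 5 V / 2048 = 2.441 mV.
(3.9638 − 0)/0.00244141 = 1623.5725; ⌊·⌋ gives code 1623.
Reconstructed: 3.9624023 V.
Difference: 0.00139766 V → 1.398 mV.

1.398 mV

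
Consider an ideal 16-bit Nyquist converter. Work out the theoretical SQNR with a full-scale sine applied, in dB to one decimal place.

SNR ≈ 6.02·N + 1.76 dB = 6.02·16 + 1.76 = 98.08 dB.

98.1 dB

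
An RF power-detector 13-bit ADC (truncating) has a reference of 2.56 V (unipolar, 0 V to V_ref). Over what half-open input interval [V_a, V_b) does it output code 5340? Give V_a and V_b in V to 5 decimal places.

[1.66875 V, 1.66906 V)

LSB = 2.56/2^13 = 312.50 µV.
V_a = V_low + 5340·LSB = 1.66875 V; V_b = V_low + 5341·LSB = 1.66906 V.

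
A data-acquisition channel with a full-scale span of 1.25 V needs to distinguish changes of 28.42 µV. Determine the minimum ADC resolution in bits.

Number of steps required ≥ 1.25 V / 28.42 µV = 43983.11.
Need 2^N ≥ 43983.11; 2^15 = 32768, 2^16 = 65536.
Minimum N = 16.

16 bits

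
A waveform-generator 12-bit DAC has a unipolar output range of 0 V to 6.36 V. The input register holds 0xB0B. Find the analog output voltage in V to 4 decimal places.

4.3896 V

LSB = 6.36 V / 2^12 = 1.553 mV.
Code 0xB0B = 2827 decimal.
V_out = 0 + 2827 × 0.00155273 V = 4.38958 V.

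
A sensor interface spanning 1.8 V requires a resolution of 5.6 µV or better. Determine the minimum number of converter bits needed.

19 bits

Number of steps required ≥ 1.8 V / 5.6 µV = 321428.57.
Need 2^N ≥ 321428.57; 2^18 = 262144, 2^19 = 524288.
Minimum N = 19.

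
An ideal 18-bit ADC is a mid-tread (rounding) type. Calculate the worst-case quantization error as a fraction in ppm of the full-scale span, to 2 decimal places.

Rounding → worst-case error = ½ LSB = V_FS/2^19, so 1e+06/524288 = 1.90735 ppm of full scale.

1.91 ppm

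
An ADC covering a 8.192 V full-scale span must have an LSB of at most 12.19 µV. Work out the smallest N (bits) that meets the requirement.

20 bits

Number of steps required ≥ 8.192 V / 12.19 µV = 672026.25.
Need 2^N ≥ 672026.25; 2^19 = 524288, 2^20 = 1048576.
Minimum N = 20.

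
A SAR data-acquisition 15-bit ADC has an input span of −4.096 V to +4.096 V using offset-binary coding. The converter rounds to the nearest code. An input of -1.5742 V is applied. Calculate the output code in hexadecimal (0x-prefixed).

LSB = 8.192 V / 32768 = 250.00 µV.
Input sits at 10087.200 steps above V_low.
So the output code is 10087.
In hexadecimal (0x-prefixed): 0x2767.

code 0x2767 (decimal 10087)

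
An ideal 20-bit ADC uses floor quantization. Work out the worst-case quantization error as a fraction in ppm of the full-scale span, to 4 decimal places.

0.9537 ppm

Truncating → worst-case error = 1 LSB = V_FS/2^20, so 1e+06/1048576 = 0.953674 ppm of full scale.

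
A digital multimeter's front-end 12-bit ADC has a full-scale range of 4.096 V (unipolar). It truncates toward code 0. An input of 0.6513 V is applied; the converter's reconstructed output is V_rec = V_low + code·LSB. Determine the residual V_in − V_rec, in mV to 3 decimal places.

LSB = 4.096/2^12 = 1.000 mV.
(V_in − V_low)/LSB = (0.6513 − 0)/0.001 = 651.3000 → code 651 (floor).
Code 651 maps back to 0 + 651×0.001 V = 0.651 V.
V_in − V_rec = 0.0003 V = 0.300 mV.

0.300 mV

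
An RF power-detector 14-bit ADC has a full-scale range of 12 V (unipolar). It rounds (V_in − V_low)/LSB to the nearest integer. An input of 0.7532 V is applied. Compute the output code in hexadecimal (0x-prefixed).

LSB = 12 V / 16384 = 0.732 mV.
Input sits at 1028.369 steps above V_low.
Round → code 1028.
In hexadecimal (0x-prefixed): 0x404.

code 0x404 (decimal 1028)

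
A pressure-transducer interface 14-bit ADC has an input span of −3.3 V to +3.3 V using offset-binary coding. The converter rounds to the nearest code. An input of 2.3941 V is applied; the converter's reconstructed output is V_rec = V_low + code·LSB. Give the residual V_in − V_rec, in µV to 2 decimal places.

Step size: 6.6 V ÷ 2^14 = 402.83 µV.
(2.3941 − (−3.3))/0.000402832 = 14135.1719; round gives code 14135.
Reconstructed: 2.3940308 V.
V_in − V_rec = 6.92383e-05 V = 69.24 µV.

69.24 µV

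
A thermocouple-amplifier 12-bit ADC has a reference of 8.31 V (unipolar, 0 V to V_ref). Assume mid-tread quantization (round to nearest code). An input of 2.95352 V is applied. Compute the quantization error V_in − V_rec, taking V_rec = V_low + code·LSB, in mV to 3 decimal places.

One LSB is 8.31 V / 4096 = 2.029 mV.
(V_in − V_low)/LSB = (2.95352 − 0)/0.00202881 = 1455.7904 → code 1456 (round).
V_rec = 0 + 1456·0.00202881 = 2.9539453 V.
V_in − V_rec = -0.000425313 V = -0.425 mV.

-0.425 mV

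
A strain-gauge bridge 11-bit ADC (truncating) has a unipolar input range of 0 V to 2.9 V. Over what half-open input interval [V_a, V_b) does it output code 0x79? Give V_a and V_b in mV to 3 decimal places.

LSB = 2.9/2^11 = 1.416 mV.
Code 0x79 = 121 decimal.
V_a = V_low + 121·LSB = 0.171338 V; V_b = V_low + 122·LSB = 0.172754 V.

[171.338 mV, 172.754 mV)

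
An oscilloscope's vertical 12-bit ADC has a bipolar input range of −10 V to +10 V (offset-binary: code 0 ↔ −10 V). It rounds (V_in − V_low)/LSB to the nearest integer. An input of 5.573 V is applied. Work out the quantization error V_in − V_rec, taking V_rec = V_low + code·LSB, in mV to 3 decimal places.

LSB = 20/2^12 = 4.883 mV.
(V_in − V_low)/LSB = (5.573 − (−10))/0.00488281 = 3189.3504 → code 3189 (round).
V_rec = (−10) + 3189·0.00488281 = 5.5712891 V.
V_in − V_rec = 0.00171094 V = 1.711 mV.

1.711 mV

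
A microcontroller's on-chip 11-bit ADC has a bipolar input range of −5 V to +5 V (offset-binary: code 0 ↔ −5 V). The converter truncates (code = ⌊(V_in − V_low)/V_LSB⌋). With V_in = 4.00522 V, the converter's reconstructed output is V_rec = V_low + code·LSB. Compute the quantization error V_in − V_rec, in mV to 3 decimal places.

1.314 mV

One LSB is 10 V / 2048 = 4.883 mV.
(4.00522 − (−5))/0.00488281 = 1844.2691; ⌊·⌋ gives code 1844.
Reconstructed: 4.0039062 V.
Error = 4.00522 − 4.0039062 = 0.00131375 V = 1.314 mV.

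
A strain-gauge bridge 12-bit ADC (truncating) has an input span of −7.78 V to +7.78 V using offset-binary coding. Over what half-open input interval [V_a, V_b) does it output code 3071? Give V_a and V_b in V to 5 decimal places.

[3.88620 V, 3.89000 V)

LSB = 15.56/2^12 = 3.799 mV.
V_a = V_low + 3071·LSB = 3.8862 V; V_b = V_low + 3072·LSB = 3.89 V.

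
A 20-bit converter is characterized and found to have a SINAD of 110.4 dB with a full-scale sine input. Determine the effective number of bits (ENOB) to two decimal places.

ENOB = (SINAD − 1.76) / 6.02 = (110.4 − 1.76)/6.02 = 18.047.

18.05 bits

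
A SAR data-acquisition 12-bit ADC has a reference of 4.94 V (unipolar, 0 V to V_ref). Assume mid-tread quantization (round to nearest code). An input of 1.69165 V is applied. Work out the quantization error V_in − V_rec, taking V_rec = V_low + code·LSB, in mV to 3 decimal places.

-0.445 mV

LSB = 4.94/2^12 = 1.206 mV.
Scaled input = 1402.6313 LSBs, so code = 1403.
Code 1403 maps back to 0 + 1403×0.00120605 V = 1.6920947 V.
Error = 1.69165 − 1.6920947 = -0.000444727 V = -0.445 mV.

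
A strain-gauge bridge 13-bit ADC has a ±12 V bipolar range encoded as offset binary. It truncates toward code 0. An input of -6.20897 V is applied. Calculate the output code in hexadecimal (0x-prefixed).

code 0x7B8 (decimal 1976)

LSB = 24 V / 8192 = 2.930 mV.
(-6.20897 − (−12)) / 0.00292969 = 1976.672 LSBs.
Floor → code 1976.
In hexadecimal (0x-prefixed): 0x7B8.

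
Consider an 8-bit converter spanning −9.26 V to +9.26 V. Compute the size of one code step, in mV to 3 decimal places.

Full-scale span = 18.52 V.
LSB = 18.52 / 2^8 = 18.52 / 256 = 0.0723437 V = 72.344 mV.

72.344 mV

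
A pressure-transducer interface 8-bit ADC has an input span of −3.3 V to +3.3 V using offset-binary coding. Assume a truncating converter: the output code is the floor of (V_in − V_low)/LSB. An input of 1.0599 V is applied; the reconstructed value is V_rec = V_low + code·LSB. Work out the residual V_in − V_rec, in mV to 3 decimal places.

One LSB is 6.6 V / 256 = 25.781 mV.
(1.0599 − (−3.3))/0.0257812 = 169.1113; ⌊·⌋ gives code 169.
Reconstructed: 1.0570313 V.
V_in − V_rec = 0.00286875 V = 2.869 mV.

2.869 mV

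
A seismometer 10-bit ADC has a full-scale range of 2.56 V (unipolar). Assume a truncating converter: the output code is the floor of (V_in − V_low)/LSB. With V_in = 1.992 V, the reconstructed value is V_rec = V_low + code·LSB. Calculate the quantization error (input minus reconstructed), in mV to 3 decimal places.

2.000 mV

Step size: 2.56 V ÷ 2^10 = 2.500 mV.
(V_in − V_low)/LSB = (1.992 − 0)/0.0025 = 796.8000 → code 796 (floor).
V_rec = 0 + 796·0.0025 = 1.99 V.
Difference: 0.002 V → 2.000 mV.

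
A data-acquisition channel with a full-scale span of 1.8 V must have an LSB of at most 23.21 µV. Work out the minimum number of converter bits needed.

17 bits

Number of steps required ≥ 1.8 V / 23.21 µV = 77552.78.
Need 2^N ≥ 77552.78; 2^16 = 65536, 2^17 = 131072.
Minimum N = 17.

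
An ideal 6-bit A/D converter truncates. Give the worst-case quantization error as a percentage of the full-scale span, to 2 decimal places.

1.56 %

Truncating → worst-case error = 1 LSB = V_FS/2^6, so 100/64 = 1.5625 % of full scale.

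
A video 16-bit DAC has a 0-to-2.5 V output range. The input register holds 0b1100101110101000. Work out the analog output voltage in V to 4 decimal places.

LSB = 2.5 V / 2^16 = 38.15 µV.
Code 0b1100101110101000 = 52136 decimal.
V_out = 0 + 52136 × 3.8147e-05 V = 1.98883 V.

1.9888 V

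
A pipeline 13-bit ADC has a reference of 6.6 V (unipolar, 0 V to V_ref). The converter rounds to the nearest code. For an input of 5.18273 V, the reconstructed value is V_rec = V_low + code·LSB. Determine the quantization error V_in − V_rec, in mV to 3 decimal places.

-0.107 mV

LSB = 6.6/2^13 = 0.806 mV.
(V_in − V_low)/LSB = (5.18273 − 0)/0.000805664 = 6432.8673 → code 6433 (round).
Code 6433 maps back to 0 + 6433×0.000805664 V = 5.1828369 V.
Error = 5.18273 − 5.1828369 = -0.000106914 V = -0.107 mV.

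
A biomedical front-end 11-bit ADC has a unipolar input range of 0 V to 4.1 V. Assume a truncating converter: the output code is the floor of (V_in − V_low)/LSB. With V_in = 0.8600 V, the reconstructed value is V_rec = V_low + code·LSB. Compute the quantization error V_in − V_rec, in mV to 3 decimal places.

LSB = 4.1/2^11 = 2.002 mV.
(V_in − V_low)/LSB = (0.8600 − 0)/0.00200195 = 429.5805 → code 429 (floor).
Reconstructed: 0.85883789 V.
Difference: 0.00116211 V → 1.162 mV.

1.162 mV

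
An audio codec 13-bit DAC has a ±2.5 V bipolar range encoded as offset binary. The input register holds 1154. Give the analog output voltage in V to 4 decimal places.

-1.7957 V

LSB = 5 V / 2^13 = 0.610 mV.
V_out = (−2.5) + 1154 × 0.000610352 V = -1.79565 V.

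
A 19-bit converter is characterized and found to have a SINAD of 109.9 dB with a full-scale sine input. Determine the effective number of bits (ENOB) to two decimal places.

ENOB = (SINAD − 1.76) / 6.02 = (109.9 − 1.76)/6.02 = 17.963.

17.96 bits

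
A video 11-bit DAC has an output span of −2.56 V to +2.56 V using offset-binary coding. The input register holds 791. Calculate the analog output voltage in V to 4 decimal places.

LSB = 5.12 V / 2^11 = 2.500 mV.
V_out = (−2.56) + 791 × 0.0025 V = -0.5825 V.

-0.5825 V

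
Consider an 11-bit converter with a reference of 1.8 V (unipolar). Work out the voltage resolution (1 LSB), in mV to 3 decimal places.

0.879 mV

Full-scale span = 1.8 V.
LSB = 1.8 / 2^11 = 1.8 / 2048 = 0.000878906 V = 0.879 mV.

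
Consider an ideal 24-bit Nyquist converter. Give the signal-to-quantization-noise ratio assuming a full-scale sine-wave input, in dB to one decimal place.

146.2 dB

SNR ≈ 6.02·N + 1.76 dB = 6.02·24 + 1.76 = 146.24 dB.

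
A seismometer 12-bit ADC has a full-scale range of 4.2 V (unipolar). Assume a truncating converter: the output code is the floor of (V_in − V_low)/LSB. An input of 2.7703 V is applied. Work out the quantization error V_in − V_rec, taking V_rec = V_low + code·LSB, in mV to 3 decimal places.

0.720 mV

LSB = 4.2/2^12 = 1.025 mV.
(2.7703 − 0)/0.00102539 = 2701.7021; ⌊·⌋ gives code 2701.
Reconstructed: 2.7695801 V.
Difference: 0.000719922 V → 0.720 mV.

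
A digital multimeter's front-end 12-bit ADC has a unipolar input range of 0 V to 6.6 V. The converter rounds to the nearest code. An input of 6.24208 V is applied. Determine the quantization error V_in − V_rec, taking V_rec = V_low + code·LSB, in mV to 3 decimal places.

LSB = 6.6/2^12 = 1.611 mV.
(6.24208 − 0)/0.00161133 = 3873.8727; round gives code 3874.
Reconstructed: 6.2422852 V.
Error = 6.24208 − 6.2422852 = -0.000205156 V = -0.205 mV.

-0.205 mV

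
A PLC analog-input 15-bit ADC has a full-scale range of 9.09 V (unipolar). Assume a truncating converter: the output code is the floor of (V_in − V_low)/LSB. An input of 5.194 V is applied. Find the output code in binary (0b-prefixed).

code 0b100100100100011 (decimal 18723)

With 32768 levels over 9.09 V, one step is 277.40 µV.
Input sits at 18723.541 steps above V_low.
⌊·⌋(18723.541) = 18723.
In binary (0b-prefixed): 0b100100100100011.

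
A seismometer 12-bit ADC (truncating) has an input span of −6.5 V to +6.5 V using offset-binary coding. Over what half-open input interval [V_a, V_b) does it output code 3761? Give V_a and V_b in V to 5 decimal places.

[5.43677 V, 5.43994 V)

LSB = 13/2^12 = 3.174 mV.
V_a = V_low + 3761·LSB = 5.43677 V; V_b = V_low + 3762·LSB = 5.43994 V.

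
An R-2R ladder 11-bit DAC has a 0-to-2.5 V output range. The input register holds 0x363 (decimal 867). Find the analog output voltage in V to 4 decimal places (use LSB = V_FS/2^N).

LSB = 2.5 V / 2^11 = 1.221 mV.
Code 0x363 = 867 decimal.
V_out = 0 + 867 × 0.0012207 V = 1.05835 V.

1.0583 V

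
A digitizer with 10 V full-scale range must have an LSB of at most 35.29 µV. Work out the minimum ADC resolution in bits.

Number of steps required ≥ 10 V / 35.29 µV = 283366.39.
Need 2^N ≥ 283366.39; 2^18 = 262144, 2^19 = 524288.
Minimum N = 19.

19 bits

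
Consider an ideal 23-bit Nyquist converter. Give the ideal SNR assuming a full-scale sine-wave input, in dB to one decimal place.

SNR ≈ 6.02·N + 1.76 dB = 6.02·23 + 1.76 = 140.22 dB.

140.2 dB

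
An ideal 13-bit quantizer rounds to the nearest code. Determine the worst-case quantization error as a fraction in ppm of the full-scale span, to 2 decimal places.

61.04 ppm

Rounding → worst-case error = ½ LSB = V_FS/2^14, so 1e+06/16384 = 61.0352 ppm of full scale.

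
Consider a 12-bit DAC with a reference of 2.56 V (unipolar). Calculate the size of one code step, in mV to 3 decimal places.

0.625 mV

Full-scale span = 2.56 V.
LSB = 2.56 / 2^12 = 2.56 / 4096 = 0.000625 V = 0.625 mV.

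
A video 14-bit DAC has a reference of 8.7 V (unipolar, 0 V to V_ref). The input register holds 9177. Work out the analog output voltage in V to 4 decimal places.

4.8730 V

LSB = 8.7 V / 2^14 = 0.531 mV.
V_out = 0 + 9177 × 0.000531006 V = 4.87304 V.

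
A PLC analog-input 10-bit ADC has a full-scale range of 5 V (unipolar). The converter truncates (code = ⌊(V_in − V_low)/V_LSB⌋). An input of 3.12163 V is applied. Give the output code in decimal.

With 1024 levels over 5 V, one step is 4.883 mV.
(V_in − V_low)/LSB = (3.12163 − 0) / 0.00488281 = 639.310.
So the output code is 639.

code 639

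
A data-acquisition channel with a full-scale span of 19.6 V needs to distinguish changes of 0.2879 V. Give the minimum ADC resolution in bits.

7 bits

Number of steps required ≥ 19.6 V / 0.2879 V = 68.08.
Need 2^N ≥ 68.08; 2^6 = 64, 2^7 = 128.
Minimum N = 7.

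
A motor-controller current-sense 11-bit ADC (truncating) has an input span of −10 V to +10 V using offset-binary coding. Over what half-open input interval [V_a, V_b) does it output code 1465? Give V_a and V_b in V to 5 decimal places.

[4.30664 V, 4.31641 V)

LSB = 20/2^11 = 9.766 mV.
V_a = V_low + 1465·LSB = 4.30664 V; V_b = V_low + 1466·LSB = 4.31641 V.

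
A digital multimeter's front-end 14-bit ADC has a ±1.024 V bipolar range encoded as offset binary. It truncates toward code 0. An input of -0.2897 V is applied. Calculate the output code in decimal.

code 5874

With 16384 levels over 2.048 V, one step is 125.00 µV.
Input sits at 5874.400 steps above V_low.
⌊·⌋(5874.400) = 5874.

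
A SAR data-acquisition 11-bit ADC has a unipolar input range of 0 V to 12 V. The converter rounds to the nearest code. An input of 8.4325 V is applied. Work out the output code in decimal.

LSB = 12 V / 2048 = 5.859 mV.
(V_in − V_low)/LSB = (8.4325 − 0) / 0.00585938 = 1439.147.
round(1439.147) = 1439.

code 1439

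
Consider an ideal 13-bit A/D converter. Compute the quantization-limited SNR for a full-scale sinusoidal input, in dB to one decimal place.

SNR ≈ 6.02·N + 1.76 dB = 6.02·13 + 1.76 = 80.02 dB.

80.0 dB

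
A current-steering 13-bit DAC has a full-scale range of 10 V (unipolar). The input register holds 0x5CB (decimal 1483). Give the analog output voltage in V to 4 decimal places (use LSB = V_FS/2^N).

1.8103 V

LSB = 10 V / 2^13 = 1.221 mV.
Code 0x5CB = 1483 decimal.
V_out = 0 + 1483 × 0.0012207 V = 1.8103 V.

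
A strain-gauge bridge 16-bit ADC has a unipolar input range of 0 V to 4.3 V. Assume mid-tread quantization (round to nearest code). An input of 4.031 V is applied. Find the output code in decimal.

LSB = 4.3 V / 65536 = 65.61 µV.
Input sits at 61436.190 steps above V_low.
round(61436.190) = 61436.

code 61436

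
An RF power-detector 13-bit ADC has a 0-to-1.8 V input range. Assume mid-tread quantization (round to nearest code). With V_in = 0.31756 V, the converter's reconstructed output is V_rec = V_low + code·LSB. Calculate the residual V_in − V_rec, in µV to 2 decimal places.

55.12 µV

One LSB is 1.8 V / 8192 = 219.73 µV.
Scaled input = 1445.2508 LSBs, so code = 1445.
Reconstructed: 0.31750488 V.
Error = 0.31756 − 0.31750488 = 5.51172e-05 V = 55.12 µV.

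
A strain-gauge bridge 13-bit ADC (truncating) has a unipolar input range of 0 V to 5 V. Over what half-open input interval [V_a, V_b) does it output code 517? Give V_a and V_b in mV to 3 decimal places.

LSB = 5/2^13 = 0.610 mV.
V_a = V_low + 517·LSB = 0.315552 V; V_b = V_low + 518·LSB = 0.316162 V.

[315.552 mV, 316.162 mV)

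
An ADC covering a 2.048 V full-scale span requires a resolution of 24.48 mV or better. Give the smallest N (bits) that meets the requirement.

7 bits

Number of steps required ≥ 2.048 V / 24.48 mV = 83.66.
Need 2^N ≥ 83.66; 2^6 = 64, 2^7 = 128.
Minimum N = 7.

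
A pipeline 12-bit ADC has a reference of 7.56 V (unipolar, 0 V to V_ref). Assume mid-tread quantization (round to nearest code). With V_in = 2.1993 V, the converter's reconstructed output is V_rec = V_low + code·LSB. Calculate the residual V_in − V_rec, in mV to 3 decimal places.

-0.778 mV

One LSB is 7.56 V / 4096 = 1.846 mV.
(V_in − V_low)/LSB = (2.1993 − 0)/0.0018457 = 1191.5784 → code 1192 (round).
Code 1192 maps back to 0 + 1192×0.0018457 V = 2.2000781 V.
Error = 2.1993 − 2.2000781 = -0.000778125 V = -0.778 mV.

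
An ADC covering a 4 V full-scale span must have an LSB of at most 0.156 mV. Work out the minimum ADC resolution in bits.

15 bits

Number of steps required ≥ 4 V / 0.156 mV = 25641.03.
Need 2^N ≥ 25641.03; 2^14 = 16384, 2^15 = 32768.
Minimum N = 15.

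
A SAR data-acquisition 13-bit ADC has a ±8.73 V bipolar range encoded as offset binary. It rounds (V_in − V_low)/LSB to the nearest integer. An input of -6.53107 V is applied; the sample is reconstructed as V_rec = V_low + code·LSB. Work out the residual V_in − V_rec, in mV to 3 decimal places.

-0.621 mV

LSB = 17.46/2^13 = 2.131 mV.
(V_in − V_low)/LSB = (-6.53107 − (−8.73))/0.00213135 = 1031.7087 → code 1032 (round).
Reconstructed: -6.5304492 V.
Difference: -0.000620781 V → -0.621 mV.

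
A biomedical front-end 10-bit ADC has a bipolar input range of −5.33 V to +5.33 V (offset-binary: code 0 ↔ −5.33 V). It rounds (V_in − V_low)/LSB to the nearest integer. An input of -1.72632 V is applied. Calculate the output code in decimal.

code 346

With 1024 levels over 10.66 V, one step is 10.410 mV.
(V_in − V_low)/LSB = (-1.72632 − (−5.33)) / 0.0104102 = 346.170.
Round → code 346.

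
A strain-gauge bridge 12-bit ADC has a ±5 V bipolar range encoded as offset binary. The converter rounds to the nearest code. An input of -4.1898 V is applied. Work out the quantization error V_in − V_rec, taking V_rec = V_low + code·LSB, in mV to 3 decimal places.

-0.347 mV

One LSB is 10 V / 4096 = 2.441 mV.
Scaled input = 331.8579 LSBs, so code = 332.
Code 332 maps back to (−5) + 332×0.00244141 V = -4.1894531 V.
Difference: -0.000346875 V → -0.347 mV.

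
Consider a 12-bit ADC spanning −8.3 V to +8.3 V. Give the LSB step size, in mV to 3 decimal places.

4.053 mV

Full-scale span = 16.6 V.
LSB = 16.6 / 2^12 = 16.6 / 4096 = 0.00405273 V = 4.053 mV.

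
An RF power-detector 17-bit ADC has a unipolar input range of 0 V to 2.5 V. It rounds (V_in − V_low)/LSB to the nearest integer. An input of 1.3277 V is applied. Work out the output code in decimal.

Full-scale span = 2.5 V; LSB = 2.5/2^17 = 19.07 µV.
Input sits at 69609.718 steps above V_low.
round(69609.718) = 69610.

code 69610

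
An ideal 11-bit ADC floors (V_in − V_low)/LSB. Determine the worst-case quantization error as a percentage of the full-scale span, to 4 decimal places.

0.0488 %

Truncating → worst-case error = 1 LSB = V_FS/2^11, so 100/2048 = 0.0488281 % of full scale.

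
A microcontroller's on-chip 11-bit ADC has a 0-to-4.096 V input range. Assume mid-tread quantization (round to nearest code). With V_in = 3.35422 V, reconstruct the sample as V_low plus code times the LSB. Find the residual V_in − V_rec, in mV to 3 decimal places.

0.220 mV

Step size: 4.096 V ÷ 2^11 = 2.000 mV.
(3.35422 − 0)/0.002 = 1677.1100; round gives code 1677.
Code 1677 maps back to 0 + 1677×0.002 V = 3.354 V.
Error = 3.35422 − 3.354 = 0.00022 V = 0.220 mV.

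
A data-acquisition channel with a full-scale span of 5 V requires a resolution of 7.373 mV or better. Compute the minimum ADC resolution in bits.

10 bits

Number of steps required ≥ 5 V / 7.373 mV = 678.15.
Need 2^N ≥ 678.15; 2^9 = 512, 2^10 = 1024.
Minimum N = 10.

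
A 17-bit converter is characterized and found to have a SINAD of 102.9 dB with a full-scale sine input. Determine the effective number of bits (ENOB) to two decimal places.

ENOB = (SINAD − 1.76) / 6.02 = (102.9 − 1.76)/6.02 = 16.801.

16.80 bits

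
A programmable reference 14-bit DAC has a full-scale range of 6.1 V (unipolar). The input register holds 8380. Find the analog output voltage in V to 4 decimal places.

3.1200 V

LSB = 6.1 V / 2^14 = 372.31 µV.
V_out = 0 + 8380 × 0.000372314 V = 3.12 V.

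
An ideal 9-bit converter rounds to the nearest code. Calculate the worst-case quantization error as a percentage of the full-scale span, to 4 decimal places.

0.0977 %

Rounding → worst-case error = ½ LSB = V_FS/2^10, so 100/1024 = 0.0976562 % of full scale.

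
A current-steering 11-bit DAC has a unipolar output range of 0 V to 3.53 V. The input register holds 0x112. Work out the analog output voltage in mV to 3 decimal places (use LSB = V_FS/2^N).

472.275 mV

LSB = 3.53 V / 2^11 = 1.724 mV.
Code 0x112 = 274 decimal.
V_out = 0 + 274 × 0.00172363 V = 0.472275 V.
= 472.275 mV.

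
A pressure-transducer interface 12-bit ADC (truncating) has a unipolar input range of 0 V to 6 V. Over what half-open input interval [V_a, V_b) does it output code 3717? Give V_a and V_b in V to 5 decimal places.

[5.44482 V, 5.44629 V)

LSB = 6/2^12 = 1.465 mV.
V_a = V_low + 3717·LSB = 5.44482 V; V_b = V_low + 3718·LSB = 5.44629 V.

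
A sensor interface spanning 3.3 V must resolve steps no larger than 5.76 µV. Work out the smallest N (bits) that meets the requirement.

20 bits

Number of steps required ≥ 3.3 V / 5.76 µV = 572916.67.
Need 2^N ≥ 572916.67; 2^19 = 524288, 2^20 = 1048576.
Minimum N = 20.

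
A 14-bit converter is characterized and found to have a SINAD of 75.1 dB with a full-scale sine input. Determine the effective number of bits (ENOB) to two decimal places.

ENOB = (SINAD − 1.76) / 6.02 = (75.1 − 1.76)/6.02 = 12.183.

12.18 bits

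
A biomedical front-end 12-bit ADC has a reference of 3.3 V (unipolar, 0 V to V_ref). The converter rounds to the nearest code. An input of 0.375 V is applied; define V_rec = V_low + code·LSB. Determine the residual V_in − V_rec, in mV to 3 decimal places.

LSB = 3.3/2^12 = 0.806 mV.
(0.375 − 0)/0.000805664 = 465.4545; round gives code 465.
V_rec = 0 + 465·0.000805664 = 0.37463379 V.
V_in − V_rec = 0.000366211 V = 0.366 mV.

0.366 mV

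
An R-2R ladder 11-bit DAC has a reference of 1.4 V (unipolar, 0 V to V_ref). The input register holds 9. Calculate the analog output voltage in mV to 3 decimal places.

LSB = 1.4 V / 2^11 = 0.684 mV.
V_out = 0 + 9 × 0.000683594 V = 0.00615234 V.
= 6.152 mV.

6.152 mV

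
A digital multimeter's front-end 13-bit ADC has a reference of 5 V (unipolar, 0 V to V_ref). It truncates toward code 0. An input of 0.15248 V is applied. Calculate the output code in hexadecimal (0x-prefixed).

With 8192 levels over 5 V, one step is 0.610 mV.
(0.15248 − 0) / 0.000610352 = 249.823 LSBs.
So the output code is 249.
In hexadecimal (0x-prefixed): 0xF9.

code 0xF9 (decimal 249)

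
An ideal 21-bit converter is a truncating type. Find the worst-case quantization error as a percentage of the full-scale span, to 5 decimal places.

0.00005 %

Truncating → worst-case error = 1 LSB = V_FS/2^21, so 100/2097152 = 4.76837e-05 % of full scale.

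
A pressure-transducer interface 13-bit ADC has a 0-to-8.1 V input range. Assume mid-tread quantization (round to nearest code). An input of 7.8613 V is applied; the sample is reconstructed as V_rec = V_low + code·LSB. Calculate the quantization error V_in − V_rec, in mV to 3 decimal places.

Step size: 8.1 V ÷ 2^13 = 0.989 mV.
(7.8613 − 0)/0.00098877 = 7950.5888; round gives code 7951.
Reconstructed: 7.8617065 V.
V_in − V_rec = -0.000406543 V = -0.407 mV.

-0.407 mV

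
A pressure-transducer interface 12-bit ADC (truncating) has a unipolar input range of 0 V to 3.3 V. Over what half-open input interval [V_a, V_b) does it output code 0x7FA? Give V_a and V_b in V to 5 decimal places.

[1.64517 V, 1.64597 V)

LSB = 3.3/2^12 = 0.806 mV.
Code 0x7FA = 2042 decimal.
V_a = V_low + 2042·LSB = 1.64517 V; V_b = V_low + 2043·LSB = 1.64597 V.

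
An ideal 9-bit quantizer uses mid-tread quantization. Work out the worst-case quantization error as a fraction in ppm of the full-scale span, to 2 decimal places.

976.56 ppm

Rounding → worst-case error = ½ LSB = V_FS/2^10, so 1e+06/1024 = 976.562 ppm of full scale.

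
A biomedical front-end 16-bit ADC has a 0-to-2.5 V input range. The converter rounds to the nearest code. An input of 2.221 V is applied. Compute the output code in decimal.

With 65536 levels over 2.5 V, one step is 38.15 µV.
Input sits at 58222.182 steps above V_low.
Round → code 58222.

code 58222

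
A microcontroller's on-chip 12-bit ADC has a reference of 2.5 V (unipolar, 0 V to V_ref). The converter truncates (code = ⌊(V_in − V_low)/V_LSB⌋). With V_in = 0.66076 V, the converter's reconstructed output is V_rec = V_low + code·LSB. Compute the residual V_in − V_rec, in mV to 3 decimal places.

0.360 mV

One LSB is 2.5 V / 4096 = 0.610 mV.
Scaled input = 1082.5892 LSBs, so code = 1082.
Code 1082 maps back to 0 + 1082×0.000610352 V = 0.66040039 V.
V_in − V_rec = 0.000359609 V = 0.360 mV.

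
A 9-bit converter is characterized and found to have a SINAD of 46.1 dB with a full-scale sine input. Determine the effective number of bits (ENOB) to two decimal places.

ENOB = (SINAD − 1.76) / 6.02 = (46.1 − 1.76)/6.02 = 7.365.

7.37 bits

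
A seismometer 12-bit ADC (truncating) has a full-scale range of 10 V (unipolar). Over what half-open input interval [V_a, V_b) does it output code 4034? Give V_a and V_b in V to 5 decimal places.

LSB = 10/2^12 = 2.441 mV.
V_a = V_low + 4034·LSB = 9.84863 V; V_b = V_low + 4035·LSB = 9.85107 V.

[9.84863 V, 9.85107 V)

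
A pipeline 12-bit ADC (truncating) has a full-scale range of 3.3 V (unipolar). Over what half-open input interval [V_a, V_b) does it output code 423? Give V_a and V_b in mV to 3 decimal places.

[340.796 mV, 341.602 mV)

LSB = 3.3/2^12 = 0.806 mV.
V_a = V_low + 423·LSB = 0.340796 V; V_b = V_low + 424·LSB = 0.341602 V.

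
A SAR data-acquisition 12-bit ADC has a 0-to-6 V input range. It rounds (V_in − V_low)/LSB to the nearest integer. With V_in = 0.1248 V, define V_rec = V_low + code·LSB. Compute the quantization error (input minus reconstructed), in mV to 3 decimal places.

LSB = 6/2^12 = 1.465 mV.
Scaled input = 85.1968 LSBs, so code = 85.
Reconstructed: 0.12451172 V.
V_in − V_rec = 0.000288281 V = 0.288 mV.

0.288 mV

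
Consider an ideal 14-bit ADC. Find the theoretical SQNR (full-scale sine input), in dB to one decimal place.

SNR ≈ 6.02·N + 1.76 dB = 6.02·14 + 1.76 = 86.04 dB.

86.0 dB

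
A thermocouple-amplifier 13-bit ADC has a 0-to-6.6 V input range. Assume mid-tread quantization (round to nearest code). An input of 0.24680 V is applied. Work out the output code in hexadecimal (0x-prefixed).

LSB = 6.6 V / 8192 = 0.806 mV.
(0.24680 − 0) / 0.000805664 = 306.331 LSBs.
round(306.331) = 306.
In hexadecimal (0x-prefixed): 0x132.

code 0x132 (decimal 306)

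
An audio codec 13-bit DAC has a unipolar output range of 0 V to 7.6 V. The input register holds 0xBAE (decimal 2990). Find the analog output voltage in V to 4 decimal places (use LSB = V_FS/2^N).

LSB = 7.6 V / 2^13 = 0.928 mV.
Code 0xBAE = 2990 decimal.
V_out = 0 + 2990 × 0.000927734 V = 2.77393 V.

2.7739 V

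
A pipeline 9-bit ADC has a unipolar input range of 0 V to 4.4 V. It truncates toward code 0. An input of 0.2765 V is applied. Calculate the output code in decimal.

code 32

LSB = 4.4 V / 512 = 8.594 mV.
(0.2765 − 0) / 0.00859375 = 32.175 LSBs.
So the output code is 32.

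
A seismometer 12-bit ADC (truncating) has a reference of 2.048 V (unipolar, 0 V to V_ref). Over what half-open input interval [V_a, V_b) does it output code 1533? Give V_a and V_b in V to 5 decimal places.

LSB = 2.048/2^12 = 0.500 mV.
V_a = V_low + 1533·LSB = 0.7665 V; V_b = V_low + 1534·LSB = 0.767 V.

[0.76650 V, 0.76700 V)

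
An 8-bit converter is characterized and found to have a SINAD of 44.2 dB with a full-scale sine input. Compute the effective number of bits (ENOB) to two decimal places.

7.05 bits

ENOB = (SINAD − 1.76) / 6.02 = (44.2 − 1.76)/6.02 = 7.050.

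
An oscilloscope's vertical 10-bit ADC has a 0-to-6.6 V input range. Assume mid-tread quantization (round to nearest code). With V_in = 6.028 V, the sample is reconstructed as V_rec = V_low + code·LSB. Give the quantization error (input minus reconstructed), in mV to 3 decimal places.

1.633 mV

One LSB is 6.6 V / 1024 = 6.445 mV.
(V_in − V_low)/LSB = (6.028 − 0)/0.00644531 = 935.2533 → code 935 (round).
V_rec = 0 + 935·0.00644531 = 6.0263672 V.
Error = 6.028 − 6.0263672 = 0.00163281 V = 1.633 mV.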